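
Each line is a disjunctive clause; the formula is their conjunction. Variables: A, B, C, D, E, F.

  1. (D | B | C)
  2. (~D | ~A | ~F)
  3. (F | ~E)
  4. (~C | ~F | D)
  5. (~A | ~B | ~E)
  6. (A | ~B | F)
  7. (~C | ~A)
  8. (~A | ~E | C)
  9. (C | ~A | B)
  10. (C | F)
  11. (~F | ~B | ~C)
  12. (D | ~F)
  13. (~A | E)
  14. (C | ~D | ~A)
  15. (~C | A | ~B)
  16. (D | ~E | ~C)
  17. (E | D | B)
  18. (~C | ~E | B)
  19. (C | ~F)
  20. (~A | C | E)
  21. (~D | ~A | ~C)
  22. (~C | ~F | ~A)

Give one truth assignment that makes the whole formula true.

A=F, B=F, C=T, D=T, E=F, F=F

Check each clause:
  1. (D | B | C) — C is true.
  2. (~F | ~D | ~A) — ~F is true.
  3. (~E | F) — ~E is true.
  4. (~C | ~F | D) — ~F is true.
  5. (~E | ~B | ~A) — ~E is true.
  6. (F | A | ~B) — ~B is true.
  7. (~A | ~C) — ~A is true.
  8. (~E | C | ~A) — C is true.
  9. (B | ~A | C) — C is true.
  10. (C | F) — C is true.
  11. (~F | ~C | ~B) — ~F is true.
  12. (D | ~F) — ~F is true.
  13. (E | ~A) — ~A is true.
  14. (~D | C | ~A) — C is true.
  15. (~B | A | ~C) — ~B is true.
  16. (D | ~E | ~C) — ~E is true.
  17. (E | D | B) — D is true.
  18. (~E | ~C | B) — ~E is true.
  19. (~F | C) — ~F is true.
  20. (E | ~A | C) — C is true.
  21. (~A | ~C | ~D) — ~A is true.
  22. (~F | ~C | ~A) — ~F is true.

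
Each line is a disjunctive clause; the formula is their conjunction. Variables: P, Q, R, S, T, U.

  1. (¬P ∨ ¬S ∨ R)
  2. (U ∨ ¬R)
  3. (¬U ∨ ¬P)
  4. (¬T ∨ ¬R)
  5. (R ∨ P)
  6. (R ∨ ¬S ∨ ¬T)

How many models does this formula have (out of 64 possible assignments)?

8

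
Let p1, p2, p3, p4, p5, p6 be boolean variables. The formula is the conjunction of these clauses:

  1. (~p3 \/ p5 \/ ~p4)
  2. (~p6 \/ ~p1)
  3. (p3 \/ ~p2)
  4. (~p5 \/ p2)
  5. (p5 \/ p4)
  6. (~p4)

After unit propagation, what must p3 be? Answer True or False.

True

Unit clause (~p4) sets p4 = False.
From (p4 \/ p5) and p4 = False: p5 = True.
From (~p5 \/ p2) and p5 = True: p2 = True.
(~p2 \/ p3) with p2 = True leaves only p3, so p3 = True.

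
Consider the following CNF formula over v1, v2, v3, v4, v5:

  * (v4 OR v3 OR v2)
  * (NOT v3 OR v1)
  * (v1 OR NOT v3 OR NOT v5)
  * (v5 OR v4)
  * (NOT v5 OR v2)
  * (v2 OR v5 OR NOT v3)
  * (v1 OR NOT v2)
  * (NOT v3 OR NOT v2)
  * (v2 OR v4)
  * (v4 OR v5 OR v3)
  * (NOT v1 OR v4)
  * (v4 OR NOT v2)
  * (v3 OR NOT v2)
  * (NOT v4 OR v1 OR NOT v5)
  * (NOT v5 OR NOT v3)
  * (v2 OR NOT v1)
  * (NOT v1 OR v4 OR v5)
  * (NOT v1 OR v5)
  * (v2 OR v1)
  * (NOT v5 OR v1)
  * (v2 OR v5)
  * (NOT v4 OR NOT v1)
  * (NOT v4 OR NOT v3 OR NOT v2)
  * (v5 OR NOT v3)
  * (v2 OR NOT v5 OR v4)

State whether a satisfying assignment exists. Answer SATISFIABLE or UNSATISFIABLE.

v2 = True:
  propagation gives v1=True, v3=False; an empty clause results — contradiction.
v2 = False:
  propagation gives v5=False; an empty clause results — contradiction.
Every branch closes, so no satisfying assignment exists.

UNSATISFIABLE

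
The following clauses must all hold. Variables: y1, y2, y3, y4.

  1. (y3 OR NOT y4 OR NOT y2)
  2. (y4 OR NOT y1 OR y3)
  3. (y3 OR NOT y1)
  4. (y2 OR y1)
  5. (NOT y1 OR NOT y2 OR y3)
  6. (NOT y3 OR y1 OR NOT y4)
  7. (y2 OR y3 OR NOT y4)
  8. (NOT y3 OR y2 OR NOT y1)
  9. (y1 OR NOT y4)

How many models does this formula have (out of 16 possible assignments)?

4

Satisfying assignments:
  y1=0 y2=1 y3=0 y4=0
  y1=0 y2=1 y3=1 y4=0
  y1=1 y2=1 y3=1 y4=0
  y1=1 y2=1 y3=1 y4=1
That's 4 in total.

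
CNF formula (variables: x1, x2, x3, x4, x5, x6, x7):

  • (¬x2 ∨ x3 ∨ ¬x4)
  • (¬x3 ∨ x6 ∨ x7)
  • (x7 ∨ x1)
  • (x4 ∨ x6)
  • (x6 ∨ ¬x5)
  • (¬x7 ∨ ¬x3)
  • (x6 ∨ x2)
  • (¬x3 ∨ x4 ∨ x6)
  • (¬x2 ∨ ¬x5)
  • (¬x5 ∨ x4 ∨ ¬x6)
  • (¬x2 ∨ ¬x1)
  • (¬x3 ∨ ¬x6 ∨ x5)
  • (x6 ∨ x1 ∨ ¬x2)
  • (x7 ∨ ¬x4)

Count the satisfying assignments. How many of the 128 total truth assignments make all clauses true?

8

Split on x6, then x2.
  x6=T, x2=T: remaining (x1,x3,x4,x5,x7) ∈ {(F,F,F,F,T)} — 1.
  x6=T, x2=F: 7 of the 32 assignments to (x1,x3,x4,x5,x7) work.
  x6=F, x2=T: a clause becomes empty — 0.
  x6=F, x2=F: a clause becomes empty — 0.
Total: 1 + 7 + 0 + 0 = 8.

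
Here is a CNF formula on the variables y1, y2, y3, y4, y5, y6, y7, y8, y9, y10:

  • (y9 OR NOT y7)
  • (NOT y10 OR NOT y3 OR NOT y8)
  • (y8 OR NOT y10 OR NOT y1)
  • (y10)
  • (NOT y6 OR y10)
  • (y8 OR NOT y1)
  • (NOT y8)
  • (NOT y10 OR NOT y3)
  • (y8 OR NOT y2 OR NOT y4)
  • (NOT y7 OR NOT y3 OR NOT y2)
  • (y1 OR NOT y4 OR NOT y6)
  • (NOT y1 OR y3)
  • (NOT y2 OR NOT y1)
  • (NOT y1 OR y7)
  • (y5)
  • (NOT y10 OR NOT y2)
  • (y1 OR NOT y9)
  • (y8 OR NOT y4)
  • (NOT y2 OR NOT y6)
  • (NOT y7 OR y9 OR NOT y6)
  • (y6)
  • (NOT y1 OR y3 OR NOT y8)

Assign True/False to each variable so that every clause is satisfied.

y1=F, y2=F, y3=F, y4=F, y5=T, y6=T, y7=F, y8=F, y9=F, y10=T

(y10) is a unit clause, so y10 = True.
(NOT y8) is a unit clause, so y8 = False.
(NOT y1) is a unit clause, so y1 = False.
(NOT y3) is a unit clause, so y3 = False.
Unit propagation: (y5) forces y5 = True.
The clause (NOT y2) is unit: y2 must be False.
(NOT y9) is a unit clause, so y9 = False.
The clause (NOT y7) is unit: y7 must be False.
(NOT y4) is a unit clause, so y4 = False.
(y6) is a unit clause, so y6 = True.
Every clause has at least one true literal under this assignment.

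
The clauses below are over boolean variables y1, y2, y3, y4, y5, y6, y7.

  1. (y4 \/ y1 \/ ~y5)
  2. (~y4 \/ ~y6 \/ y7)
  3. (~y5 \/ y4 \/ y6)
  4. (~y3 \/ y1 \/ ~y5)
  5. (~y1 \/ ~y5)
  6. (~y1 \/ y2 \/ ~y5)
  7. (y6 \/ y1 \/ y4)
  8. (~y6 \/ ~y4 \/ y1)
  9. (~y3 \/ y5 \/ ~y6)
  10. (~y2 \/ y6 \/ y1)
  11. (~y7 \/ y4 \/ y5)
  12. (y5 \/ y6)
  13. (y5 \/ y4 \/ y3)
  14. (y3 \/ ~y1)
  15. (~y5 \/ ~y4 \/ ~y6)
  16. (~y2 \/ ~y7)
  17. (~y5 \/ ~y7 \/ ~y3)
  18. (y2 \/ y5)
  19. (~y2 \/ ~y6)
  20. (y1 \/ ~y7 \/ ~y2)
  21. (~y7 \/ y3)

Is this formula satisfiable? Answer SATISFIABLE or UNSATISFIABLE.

SATISFIABLE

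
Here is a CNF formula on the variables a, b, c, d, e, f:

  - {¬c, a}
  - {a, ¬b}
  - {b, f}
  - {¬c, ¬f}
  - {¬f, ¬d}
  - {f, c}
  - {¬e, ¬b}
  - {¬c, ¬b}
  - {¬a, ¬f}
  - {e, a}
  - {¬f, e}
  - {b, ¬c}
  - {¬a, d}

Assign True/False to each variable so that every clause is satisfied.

a=False, b=False, c=False, d=False, e=True, f=True

Branch on a: take a = False.
  then c is forced to False.
  then b is forced to False.
  then f is forced to True.
  then d is forced to False.
  then e is forced to True.
Every clause has at least one true literal under this assignment.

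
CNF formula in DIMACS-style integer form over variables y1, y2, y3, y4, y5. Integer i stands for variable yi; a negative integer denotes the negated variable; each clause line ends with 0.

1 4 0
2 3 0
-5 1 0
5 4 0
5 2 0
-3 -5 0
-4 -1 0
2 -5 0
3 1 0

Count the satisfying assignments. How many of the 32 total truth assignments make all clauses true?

2

Satisfying assignments:
  y1=0 y2=1 y3=1 y4=1 y5=0
  y1=1 y2=1 y3=0 y4=0 y5=1
That's 2 in total.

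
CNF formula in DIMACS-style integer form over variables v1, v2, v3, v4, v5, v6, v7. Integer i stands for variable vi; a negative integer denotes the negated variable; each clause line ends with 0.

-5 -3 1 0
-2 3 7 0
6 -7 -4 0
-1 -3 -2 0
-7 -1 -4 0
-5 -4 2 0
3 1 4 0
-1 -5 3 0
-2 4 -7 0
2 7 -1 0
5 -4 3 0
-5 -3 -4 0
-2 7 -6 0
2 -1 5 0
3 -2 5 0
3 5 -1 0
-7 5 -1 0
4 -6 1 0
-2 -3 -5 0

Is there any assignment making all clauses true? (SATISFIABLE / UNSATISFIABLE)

Try v1 = False.
Try v2 = True.
The remaining clauses are satisfied by v3 = True, v4 = True, v5 = False, v6 = False, v7 = False.
So v1=False, v2=True, v3=True, v4=True, v5=False, v6=False, v7=False is a satisfying assignment.

SATISFIABLE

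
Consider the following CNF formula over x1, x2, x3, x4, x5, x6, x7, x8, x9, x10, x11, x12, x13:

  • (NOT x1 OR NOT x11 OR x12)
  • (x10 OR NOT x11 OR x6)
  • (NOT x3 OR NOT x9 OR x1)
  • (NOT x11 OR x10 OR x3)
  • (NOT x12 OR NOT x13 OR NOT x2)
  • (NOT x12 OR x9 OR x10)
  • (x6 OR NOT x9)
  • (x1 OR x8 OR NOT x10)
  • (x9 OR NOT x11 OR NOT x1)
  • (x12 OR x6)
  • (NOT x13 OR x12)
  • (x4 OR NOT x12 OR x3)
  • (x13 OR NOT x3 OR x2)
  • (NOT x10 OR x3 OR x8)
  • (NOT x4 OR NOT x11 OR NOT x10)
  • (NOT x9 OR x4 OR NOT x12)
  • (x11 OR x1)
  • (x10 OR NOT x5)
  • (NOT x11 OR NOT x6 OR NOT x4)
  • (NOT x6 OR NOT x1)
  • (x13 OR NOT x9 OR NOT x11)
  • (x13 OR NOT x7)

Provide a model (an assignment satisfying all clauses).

x5 occurs only negated in the remaining clauses — set x5 = False.
Pure literal: x7 appears only negated; assign x7 = False.
Branch on x1: take x1 = False.
  then x11 is forced to True.
Try x2 = True.
Set x3 = True and propagate.
  then x9 is forced to False.
The remaining clauses are satisfied by x4 = False, x6 = True, x8 = True, x10 = True, x12 = False, x13 = False.
Every clause has at least one true literal under this assignment.

x1 = False, x2 = True, x3 = True, x4 = False, x5 = False, x6 = True, x7 = False, x8 = True, x9 = False, x10 = True, x11 = True, x12 = False, x13 = False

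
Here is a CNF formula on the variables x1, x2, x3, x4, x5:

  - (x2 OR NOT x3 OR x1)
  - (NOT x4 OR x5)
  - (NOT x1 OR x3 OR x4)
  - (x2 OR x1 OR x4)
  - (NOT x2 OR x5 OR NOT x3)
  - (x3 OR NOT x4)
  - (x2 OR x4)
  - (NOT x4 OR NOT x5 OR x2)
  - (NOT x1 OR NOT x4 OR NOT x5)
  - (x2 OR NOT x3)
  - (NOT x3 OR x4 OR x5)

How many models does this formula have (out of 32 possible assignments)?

5

Satisfying assignments:
  x1=F x2=T x3=F x4=F x5=F
  x1=F x2=T x3=F x4=F x5=T
  x1=F x2=T x3=T x4=F x5=T
  x1=F x2=T x3=T x4=T x5=T
  x1=T x2=T x3=T x4=F x5=T
That's 5 in total.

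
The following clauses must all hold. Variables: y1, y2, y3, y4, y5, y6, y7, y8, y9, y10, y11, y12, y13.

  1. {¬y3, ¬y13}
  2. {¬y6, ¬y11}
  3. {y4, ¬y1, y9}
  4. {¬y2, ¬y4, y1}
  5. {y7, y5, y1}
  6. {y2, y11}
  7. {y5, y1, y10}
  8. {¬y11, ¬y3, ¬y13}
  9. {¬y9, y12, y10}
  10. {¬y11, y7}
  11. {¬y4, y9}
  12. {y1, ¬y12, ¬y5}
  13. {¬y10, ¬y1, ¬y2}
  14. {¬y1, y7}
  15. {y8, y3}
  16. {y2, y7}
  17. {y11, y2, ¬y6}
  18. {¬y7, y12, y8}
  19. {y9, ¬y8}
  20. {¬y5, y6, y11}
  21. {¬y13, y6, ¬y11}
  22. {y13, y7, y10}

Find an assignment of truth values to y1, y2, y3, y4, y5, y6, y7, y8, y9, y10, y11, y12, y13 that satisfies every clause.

y1 = T, y2 = F, y3 = F, y4 = F, y5 = T, y6 = F, y7 = T, y8 = T, y9 = T, y10 = T, y11 = T, y12 = T, y13 = F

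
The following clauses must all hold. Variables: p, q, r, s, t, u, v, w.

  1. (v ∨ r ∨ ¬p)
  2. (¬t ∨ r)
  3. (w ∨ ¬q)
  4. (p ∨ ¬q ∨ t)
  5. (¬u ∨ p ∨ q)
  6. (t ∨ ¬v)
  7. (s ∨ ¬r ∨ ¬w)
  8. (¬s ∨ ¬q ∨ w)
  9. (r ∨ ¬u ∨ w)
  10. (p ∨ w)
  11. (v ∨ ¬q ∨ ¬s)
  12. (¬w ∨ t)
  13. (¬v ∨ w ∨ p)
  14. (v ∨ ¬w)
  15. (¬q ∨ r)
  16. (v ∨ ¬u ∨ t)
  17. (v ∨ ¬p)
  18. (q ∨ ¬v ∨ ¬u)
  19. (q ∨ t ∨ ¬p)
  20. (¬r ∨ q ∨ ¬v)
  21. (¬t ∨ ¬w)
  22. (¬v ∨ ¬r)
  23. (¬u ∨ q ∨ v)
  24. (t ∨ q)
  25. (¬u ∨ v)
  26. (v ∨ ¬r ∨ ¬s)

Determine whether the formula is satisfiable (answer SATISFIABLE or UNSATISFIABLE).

UNSATISFIABLE

v = True:
  propagation gives t=True, r=True; an empty clause results — contradiction.
v = False:
  propagation gives w=False, q=False, p=True; an empty clause results — contradiction.
Every branch closes, so no satisfying assignment exists.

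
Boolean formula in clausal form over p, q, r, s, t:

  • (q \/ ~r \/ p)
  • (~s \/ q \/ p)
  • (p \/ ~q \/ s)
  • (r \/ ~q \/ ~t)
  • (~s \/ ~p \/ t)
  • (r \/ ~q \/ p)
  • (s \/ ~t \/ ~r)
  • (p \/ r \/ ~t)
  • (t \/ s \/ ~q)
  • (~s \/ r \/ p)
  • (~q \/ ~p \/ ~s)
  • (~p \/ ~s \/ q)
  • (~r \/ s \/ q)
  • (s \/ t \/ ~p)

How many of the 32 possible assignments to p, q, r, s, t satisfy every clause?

4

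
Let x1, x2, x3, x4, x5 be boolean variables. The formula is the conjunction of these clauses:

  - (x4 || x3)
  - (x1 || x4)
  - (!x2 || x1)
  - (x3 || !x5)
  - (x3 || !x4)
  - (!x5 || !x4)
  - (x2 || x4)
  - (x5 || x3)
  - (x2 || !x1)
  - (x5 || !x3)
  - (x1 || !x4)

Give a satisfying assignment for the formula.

Try x1 = True.
  then x2 is forced to True.
For the remaining variables, x3 = True, x4 = False, x5 = True works.

x1=1, x2=1, x3=1, x4=0, x5=1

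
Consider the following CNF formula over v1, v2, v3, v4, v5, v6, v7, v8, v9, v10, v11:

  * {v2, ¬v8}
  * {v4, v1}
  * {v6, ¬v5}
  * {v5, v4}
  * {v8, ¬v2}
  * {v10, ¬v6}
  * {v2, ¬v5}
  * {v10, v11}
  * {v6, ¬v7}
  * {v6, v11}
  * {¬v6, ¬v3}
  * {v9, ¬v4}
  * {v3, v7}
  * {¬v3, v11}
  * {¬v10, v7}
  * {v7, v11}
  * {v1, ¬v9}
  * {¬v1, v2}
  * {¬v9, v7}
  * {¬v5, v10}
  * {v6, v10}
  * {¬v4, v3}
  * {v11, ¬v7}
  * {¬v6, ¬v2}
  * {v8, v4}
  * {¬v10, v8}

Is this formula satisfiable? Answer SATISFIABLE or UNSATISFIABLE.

UNSATISFIABLE

v6 = True:
  propagation gives v10=True, v3=False, v7=True, v4=False; an empty clause results — contradiction.
v6 = False:
  propagation gives v5=False, v4=True, v7=False, v11=True; an empty clause results — contradiction.
Every branch closes, so no satisfying assignment exists.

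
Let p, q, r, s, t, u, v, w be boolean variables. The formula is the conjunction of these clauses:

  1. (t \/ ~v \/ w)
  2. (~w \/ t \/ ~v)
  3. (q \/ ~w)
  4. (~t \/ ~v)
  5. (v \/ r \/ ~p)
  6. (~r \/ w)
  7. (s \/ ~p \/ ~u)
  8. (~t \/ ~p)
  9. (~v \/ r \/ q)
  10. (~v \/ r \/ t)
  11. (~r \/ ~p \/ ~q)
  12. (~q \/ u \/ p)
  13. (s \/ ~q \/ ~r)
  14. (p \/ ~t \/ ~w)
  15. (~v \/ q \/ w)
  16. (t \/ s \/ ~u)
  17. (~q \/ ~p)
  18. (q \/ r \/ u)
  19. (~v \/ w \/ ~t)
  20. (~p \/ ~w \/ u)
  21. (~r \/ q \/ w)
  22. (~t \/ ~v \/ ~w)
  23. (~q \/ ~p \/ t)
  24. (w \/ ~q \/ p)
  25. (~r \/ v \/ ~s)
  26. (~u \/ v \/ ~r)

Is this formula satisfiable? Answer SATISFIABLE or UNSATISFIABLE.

Try p = False.
Try q = False.
  then w is forced to False.
  then r is forced to False.
  then v is forced to False.
  then u is forced to True.
The remaining clauses are satisfied by s = True, t = False.
So p=F, q=F, r=F, s=T, t=F, u=T, v=F, w=F is a satisfying assignment.

SATISFIABLE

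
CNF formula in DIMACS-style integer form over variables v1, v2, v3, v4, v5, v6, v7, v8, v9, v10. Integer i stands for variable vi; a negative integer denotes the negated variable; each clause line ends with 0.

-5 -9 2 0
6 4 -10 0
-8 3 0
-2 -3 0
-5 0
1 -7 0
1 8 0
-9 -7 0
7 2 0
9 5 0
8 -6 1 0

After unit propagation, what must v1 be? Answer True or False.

True

(!v5) stands alone — v5 = False.
(v9 || v5) with v5 = False leaves only v9, so v9 = True.
(!v9 || !v7): since v9 = True, the clause reduces to (!v7). v7 = False.
(v2 || v7): since v7 = False, the clause reduces to (v2). v2 = True.
(!v2 || !v3) with v2 = True leaves only !v3, so v3 = False.
In (v3 || !v8), v3 is now false; !v8 must hold, so v8 = False.
(v8 || v1): since v8 = False, the clause reduces to (v1). v1 = True.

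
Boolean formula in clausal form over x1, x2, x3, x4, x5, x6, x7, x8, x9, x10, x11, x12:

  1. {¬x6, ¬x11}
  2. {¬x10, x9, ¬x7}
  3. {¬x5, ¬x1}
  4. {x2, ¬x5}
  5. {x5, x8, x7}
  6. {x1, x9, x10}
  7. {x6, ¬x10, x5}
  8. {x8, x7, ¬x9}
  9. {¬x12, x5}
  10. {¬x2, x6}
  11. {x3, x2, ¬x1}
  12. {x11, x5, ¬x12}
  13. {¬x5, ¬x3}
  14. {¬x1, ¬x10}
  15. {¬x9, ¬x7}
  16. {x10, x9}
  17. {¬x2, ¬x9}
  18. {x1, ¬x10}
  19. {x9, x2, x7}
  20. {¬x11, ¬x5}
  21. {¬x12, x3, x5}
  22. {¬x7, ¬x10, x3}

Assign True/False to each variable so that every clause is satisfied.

x1=F, x2=F, x3=T, x4=F, x5=F, x6=T, x7=F, x8=T, x9=T, x10=F, x11=F, x12=F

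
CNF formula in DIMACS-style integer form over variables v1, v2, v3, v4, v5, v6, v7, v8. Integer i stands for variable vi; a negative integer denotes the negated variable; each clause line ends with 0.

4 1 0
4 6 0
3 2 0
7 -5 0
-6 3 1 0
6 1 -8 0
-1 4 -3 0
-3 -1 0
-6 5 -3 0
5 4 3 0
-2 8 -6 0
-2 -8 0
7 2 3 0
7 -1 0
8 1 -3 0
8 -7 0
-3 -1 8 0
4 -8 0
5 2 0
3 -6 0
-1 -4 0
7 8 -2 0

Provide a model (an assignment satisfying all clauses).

v1=F  v2=F  v3=T  v4=T  v5=T  v6=T  v7=T  v8=T

Check each clause:
  1. (v1 | v4) — v4 is true.
  2. (v4 | v6) — v4 is true.
  3. (v3 | v2) — v3 is true.
  4. (v7 | ~v5) — v7 is true.
  5. (~v6 | v3 | v1) — v3 is true.
  6. (~v8 | v6 | v1) — v6 is true.
  7. (~v1 | ~v3 | v4) — v4 is true.
  8. (~v1 | ~v3) — ~v1 is true.
  9. (~v3 | ~v6 | v5) — v5 is true.
  10. (v5 | v3 | v4) — v3 is true.
  11. (~v2 | v8 | ~v6) — v8 is true.
  12. (~v8 | ~v2) — ~v2 is true.
  13. (v3 | v2 | v7) — v3 is true.
  14. (~v1 | v7) — ~v1 is true.
  15. (v8 | ~v3 | v1) — v8 is true.
  16. (v8 | ~v7) — v8 is true.
  17. (~v3 | ~v1 | v8) — v8 is true.
  18. (~v8 | v4) — v4 is true.
  19. (v5 | v2) — v5 is true.
  20. (~v6 | v3) — v3 is true.
  21. (~v1 | ~v4) — ~v1 is true.
  22. (v7 | v8 | ~v2) — v8 is true.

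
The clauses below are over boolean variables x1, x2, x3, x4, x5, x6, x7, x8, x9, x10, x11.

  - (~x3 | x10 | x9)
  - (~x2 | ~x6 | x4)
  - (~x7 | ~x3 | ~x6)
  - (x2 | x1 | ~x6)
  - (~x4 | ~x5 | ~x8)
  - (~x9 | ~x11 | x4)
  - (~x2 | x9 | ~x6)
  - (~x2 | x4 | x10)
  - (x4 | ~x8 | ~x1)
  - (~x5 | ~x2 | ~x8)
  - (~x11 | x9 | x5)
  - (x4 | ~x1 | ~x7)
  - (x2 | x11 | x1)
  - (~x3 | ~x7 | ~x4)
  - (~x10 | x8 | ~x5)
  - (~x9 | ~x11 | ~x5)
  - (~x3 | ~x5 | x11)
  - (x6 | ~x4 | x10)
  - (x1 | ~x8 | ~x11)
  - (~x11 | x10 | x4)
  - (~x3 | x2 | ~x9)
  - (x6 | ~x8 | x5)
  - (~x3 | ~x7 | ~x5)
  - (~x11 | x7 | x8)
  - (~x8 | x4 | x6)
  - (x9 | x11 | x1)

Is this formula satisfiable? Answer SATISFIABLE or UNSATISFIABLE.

SATISFIABLE

Pure literal: x3 appears only negated; assign x3 = False.
Branch on x1: take x1 = True.
Set x2 = False and propagate.
For the remaining variables, x4 = True, x5 = False, x6 = True, x7 = False, x8 = True, x9 = False, x10 = False, x11 = False works.
So x1=True, x2=False, x3=False, x4=True, x5=False, x6=True, x7=False, x8=True, x9=False, x10=False, x11=False is a satisfying assignment.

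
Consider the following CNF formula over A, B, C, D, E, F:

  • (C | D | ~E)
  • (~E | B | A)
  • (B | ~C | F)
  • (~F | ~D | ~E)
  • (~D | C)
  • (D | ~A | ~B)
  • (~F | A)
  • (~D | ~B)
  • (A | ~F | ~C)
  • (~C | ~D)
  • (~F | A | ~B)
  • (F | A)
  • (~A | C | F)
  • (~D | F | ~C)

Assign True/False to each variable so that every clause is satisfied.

A = T, B = F, C = T, D = F, E = T, F = T

Set A = True and propagate.
Set B = False and propagate.
Try C = True.
  then F is forced to True.
  then D is forced to False.
E is now unconstrained; take E = True.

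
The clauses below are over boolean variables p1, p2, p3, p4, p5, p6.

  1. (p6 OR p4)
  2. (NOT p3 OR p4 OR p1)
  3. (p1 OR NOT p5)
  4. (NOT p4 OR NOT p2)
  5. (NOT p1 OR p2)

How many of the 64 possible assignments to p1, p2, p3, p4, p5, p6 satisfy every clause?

10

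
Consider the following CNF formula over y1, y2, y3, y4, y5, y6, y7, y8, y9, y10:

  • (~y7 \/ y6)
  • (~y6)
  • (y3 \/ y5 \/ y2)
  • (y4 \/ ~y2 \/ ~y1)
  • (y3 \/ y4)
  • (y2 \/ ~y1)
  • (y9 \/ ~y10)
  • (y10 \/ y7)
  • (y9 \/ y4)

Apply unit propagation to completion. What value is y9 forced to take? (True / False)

True

(~y6) stands alone — y6 = False.
In (y6 \/ ~y7), y6 is now false; ~y7 must hold, so y7 = False.
From (y10 \/ y7) and y7 = False: y10 = True.
(y9 \/ ~y10): since y10 = True, the clause reduces to (y9). y9 = True.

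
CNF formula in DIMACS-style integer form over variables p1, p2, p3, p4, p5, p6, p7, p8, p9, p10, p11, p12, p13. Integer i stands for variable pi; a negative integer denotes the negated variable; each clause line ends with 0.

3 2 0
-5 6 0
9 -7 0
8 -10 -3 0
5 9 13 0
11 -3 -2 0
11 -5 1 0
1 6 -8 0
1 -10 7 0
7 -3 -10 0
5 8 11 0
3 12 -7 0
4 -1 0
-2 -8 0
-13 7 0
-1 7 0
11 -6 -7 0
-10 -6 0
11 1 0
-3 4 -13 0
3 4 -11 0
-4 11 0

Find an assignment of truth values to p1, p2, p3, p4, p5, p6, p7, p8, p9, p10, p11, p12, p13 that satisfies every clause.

p1 = F, p2 = T, p3 = T, p4 = T, p5 = F, p6 = T, p7 = T, p8 = F, p9 = T, p10 = F, p11 = T, p12 = F, p13 = F

Check each clause:
  1. (p3 ∨ p2) — p2 is true.
  2. (p6 ∨ ¬p5) — ¬p5 is true.
  3. (¬p7 ∨ p9) — p9 is true.
  4. (p8 ∨ ¬p10 ∨ ¬p3) — ¬p10 is true.
  5. (p9 ∨ p5 ∨ p13) — p9 is true.
  6. (p11 ∨ ¬p3 ∨ ¬p2) — p11 is true.
  7. (p1 ∨ p11 ∨ ¬p5) — p11 is true.
  8. (p6 ∨ p1 ∨ ¬p8) — ¬p8 is true.
  9. (¬p10 ∨ p7 ∨ p1) — ¬p10 is true.
  10. (¬p10 ∨ p7 ∨ ¬p3) — ¬p10 is true.
  11. (p11 ∨ p5 ∨ p8) — p11 is true.
  12. (¬p7 ∨ p12 ∨ p3) — p3 is true.
  13. (¬p1 ∨ p4) — p4 is true.
  14. (¬p8 ∨ ¬p2) — ¬p8 is true.
  15. (¬p13 ∨ p7) — ¬p13 is true.
  16. (p7 ∨ ¬p1) — ¬p1 is true.
  17. (¬p7 ∨ p11 ∨ ¬p6) — p11 is true.
  18. (¬p6 ∨ ¬p10) — ¬p10 is true.
  19. (p1 ∨ p11) — p11 is true.
  20. (¬p13 ∨ ¬p3 ∨ p4) — ¬p13 is true.
  21. (p3 ∨ p4 ∨ ¬p11) — p3 is true.
  22. (p11 ∨ ¬p4) — p11 is true.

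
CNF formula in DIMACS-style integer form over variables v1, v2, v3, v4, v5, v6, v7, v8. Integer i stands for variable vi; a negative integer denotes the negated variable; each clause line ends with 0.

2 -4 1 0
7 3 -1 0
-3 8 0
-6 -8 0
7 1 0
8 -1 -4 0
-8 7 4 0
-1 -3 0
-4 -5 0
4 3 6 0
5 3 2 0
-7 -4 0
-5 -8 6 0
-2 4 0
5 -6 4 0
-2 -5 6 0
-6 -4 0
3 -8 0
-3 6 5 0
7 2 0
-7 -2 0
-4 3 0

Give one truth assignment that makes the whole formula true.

Set v1 = False and propagate.
  then v7 is forced to True.
  then v4 is forced to False.
  then v2 is forced to False.
Set v3 = False and propagate.
  then v6 is forced to True.
  then v8 is forced to False.
  then v5 is forced to True.

v1=0, v2=0, v3=0, v4=0, v5=1, v6=1, v7=1, v8=0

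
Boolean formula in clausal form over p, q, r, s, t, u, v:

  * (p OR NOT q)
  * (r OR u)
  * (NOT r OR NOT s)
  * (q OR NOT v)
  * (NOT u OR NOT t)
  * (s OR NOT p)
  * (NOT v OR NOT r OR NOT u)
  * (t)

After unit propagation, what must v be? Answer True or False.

False

(t) is a unit clause: t = True.
(NOT u OR NOT t): since t = True, the clause reduces to (NOT u). u = False.
(r OR u) with u = False leaves only r, so r = True.
(NOT s OR NOT r) with r = True leaves only NOT s, so s = False.
In (NOT p OR s), s is now false; NOT p must hold, so p = False.
From (p OR NOT q) and p = False: q = False.
From (q OR NOT v) and q = False: v = False.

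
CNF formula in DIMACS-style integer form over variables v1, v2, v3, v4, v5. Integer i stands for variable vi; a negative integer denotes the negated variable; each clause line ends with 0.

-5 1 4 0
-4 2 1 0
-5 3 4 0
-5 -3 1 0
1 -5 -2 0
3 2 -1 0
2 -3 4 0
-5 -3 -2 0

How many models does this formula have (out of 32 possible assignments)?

12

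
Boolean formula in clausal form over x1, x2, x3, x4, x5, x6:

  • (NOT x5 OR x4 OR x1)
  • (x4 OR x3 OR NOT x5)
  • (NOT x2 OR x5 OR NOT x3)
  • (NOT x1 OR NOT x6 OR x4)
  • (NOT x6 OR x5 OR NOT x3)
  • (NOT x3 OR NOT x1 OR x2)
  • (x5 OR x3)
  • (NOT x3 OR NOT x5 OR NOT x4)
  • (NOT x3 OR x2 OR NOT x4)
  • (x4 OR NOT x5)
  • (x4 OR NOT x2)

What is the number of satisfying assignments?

9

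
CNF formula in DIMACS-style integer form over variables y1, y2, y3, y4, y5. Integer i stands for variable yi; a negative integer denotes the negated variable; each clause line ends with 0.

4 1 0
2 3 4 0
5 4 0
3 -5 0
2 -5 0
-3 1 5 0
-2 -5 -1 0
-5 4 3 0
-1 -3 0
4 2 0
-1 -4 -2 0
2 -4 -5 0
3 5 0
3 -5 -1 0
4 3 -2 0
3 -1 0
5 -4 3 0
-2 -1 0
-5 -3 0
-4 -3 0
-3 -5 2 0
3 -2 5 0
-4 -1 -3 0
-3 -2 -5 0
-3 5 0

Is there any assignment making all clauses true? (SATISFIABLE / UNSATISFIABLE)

UNSATISFIABLE

y3 = True:
  propagation gives y1=False, y4=True; an empty clause results — contradiction.
y3 = False:
  propagation gives y5=False; an empty clause results — contradiction.
Every branch closes, so no satisfying assignment exists.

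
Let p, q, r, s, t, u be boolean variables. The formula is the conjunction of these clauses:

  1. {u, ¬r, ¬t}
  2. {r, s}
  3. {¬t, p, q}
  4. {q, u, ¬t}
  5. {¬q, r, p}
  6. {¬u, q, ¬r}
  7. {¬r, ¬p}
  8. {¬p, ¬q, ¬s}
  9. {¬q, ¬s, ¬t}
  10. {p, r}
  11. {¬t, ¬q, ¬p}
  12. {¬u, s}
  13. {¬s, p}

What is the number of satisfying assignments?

The models are:
  p=F q=F r=T s=F t=F u=F
  p=F q=T r=T s=F t=F u=F
  p=T q=F r=F s=T t=F u=F
  p=T q=F r=F s=T t=F u=T
  p=T q=F r=F s=T t=T u=T
That's 5 in total.

5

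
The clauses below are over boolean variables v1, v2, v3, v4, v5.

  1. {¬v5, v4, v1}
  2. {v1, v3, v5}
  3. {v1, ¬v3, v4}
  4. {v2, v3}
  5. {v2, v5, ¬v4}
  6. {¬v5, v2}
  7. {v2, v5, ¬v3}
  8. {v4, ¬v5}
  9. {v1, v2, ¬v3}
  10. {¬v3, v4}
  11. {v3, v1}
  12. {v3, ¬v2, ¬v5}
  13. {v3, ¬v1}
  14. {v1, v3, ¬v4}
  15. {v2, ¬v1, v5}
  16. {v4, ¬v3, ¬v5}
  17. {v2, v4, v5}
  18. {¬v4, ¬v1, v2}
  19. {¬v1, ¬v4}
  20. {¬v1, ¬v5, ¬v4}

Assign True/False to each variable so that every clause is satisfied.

v1=0, v2=1, v3=1, v4=1, v5=0

Set v1 = False and propagate.
  then v3 is forced to True.
  then v4 is forced to True.
  then v2 is forced to True.
v5 is now unconstrained; take v5 = False.
Every clause has at least one true literal under this assignment.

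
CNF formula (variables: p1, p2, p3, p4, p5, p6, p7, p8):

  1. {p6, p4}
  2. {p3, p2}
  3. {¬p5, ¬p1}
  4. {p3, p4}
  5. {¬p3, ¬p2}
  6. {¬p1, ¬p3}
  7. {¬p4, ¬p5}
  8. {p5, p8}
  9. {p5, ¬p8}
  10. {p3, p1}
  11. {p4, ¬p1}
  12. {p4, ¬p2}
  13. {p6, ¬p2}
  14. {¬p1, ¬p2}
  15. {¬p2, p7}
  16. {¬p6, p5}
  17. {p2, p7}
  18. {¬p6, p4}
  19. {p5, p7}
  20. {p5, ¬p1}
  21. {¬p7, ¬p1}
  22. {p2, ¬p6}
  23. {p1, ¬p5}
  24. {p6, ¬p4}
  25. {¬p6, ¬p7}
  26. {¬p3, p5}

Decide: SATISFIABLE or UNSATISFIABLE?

UNSATISFIABLE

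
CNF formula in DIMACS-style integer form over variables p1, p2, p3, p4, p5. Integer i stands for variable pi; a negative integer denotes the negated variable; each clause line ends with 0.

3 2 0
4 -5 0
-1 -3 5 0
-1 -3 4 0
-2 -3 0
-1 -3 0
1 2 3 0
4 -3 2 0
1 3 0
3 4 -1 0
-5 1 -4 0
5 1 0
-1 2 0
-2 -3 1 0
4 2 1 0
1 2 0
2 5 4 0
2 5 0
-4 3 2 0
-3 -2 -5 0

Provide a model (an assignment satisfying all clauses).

p1=True, p2=True, p3=False, p4=True, p5=False

Try p1 = True.
  then p3 is forced to False.
  then p2 is forced to True.
  then p4 is forced to True.
p5 is now unconstrained; take p5 = False.
Check each clause:
  1. (p3 \/ p2) — p2 is true.
  2. (p4 \/ ~p5) — ~p5 is true.
  3. (~p1 \/ ~p3 \/ p5) — ~p3 is true.
  4. (~p3 \/ ~p1 \/ p4) — p4 is true.
  5. (~p2 \/ ~p3) — ~p3 is true.
  6. (~p3 \/ ~p1) — ~p3 is true.
  7. (p2 \/ p1 \/ p3) — p1 is true.
  8. (~p3 \/ p4 \/ p2) — p2 is true.
  9. (p3 \/ p1) — p1 is true.
  10. (~p1 \/ p4 \/ p3) — p4 is true.
  11. (~p4 \/ ~p5 \/ p1) — p1 is true.
  12. (p5 \/ p1) — p1 is true.
  13. (~p1 \/ p2) — p2 is true.
  14. (~p3 \/ p1 \/ ~p2) — p1 is true.
  15. (p2 \/ p4 \/ p1) — p1 is true.
  16. (p1 \/ p2) — p1 is true.
  17. (p2 \/ p5 \/ p4) — p2 is true.
  18. (p2 \/ p5) — p2 is true.
  19. (~p4 \/ p3 \/ p2) — p2 is true.
  20. (~p2 \/ ~p3 \/ ~p5) — ~p5 is true.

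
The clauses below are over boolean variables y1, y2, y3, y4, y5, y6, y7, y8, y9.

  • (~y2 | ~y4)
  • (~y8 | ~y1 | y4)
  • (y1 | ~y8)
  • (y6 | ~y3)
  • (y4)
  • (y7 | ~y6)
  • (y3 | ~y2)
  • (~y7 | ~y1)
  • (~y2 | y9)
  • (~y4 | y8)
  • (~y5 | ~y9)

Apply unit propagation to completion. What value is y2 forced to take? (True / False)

Unit clause (y4) sets y4 = True.
(~y4 | ~y2): since y4 = True, the clause reduces to (~y2). y2 = False.

False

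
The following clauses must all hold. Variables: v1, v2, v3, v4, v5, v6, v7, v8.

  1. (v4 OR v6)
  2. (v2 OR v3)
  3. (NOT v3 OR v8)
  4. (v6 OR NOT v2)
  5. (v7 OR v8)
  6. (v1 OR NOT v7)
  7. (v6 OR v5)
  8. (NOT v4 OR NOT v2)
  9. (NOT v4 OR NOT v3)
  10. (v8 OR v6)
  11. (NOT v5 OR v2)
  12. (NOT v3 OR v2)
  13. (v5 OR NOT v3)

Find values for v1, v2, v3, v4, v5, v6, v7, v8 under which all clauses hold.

v1 = 0, v2 = 1, v3 = 0, v4 = 0, v5 = 0, v6 = 1, v7 = 0, v8 = 1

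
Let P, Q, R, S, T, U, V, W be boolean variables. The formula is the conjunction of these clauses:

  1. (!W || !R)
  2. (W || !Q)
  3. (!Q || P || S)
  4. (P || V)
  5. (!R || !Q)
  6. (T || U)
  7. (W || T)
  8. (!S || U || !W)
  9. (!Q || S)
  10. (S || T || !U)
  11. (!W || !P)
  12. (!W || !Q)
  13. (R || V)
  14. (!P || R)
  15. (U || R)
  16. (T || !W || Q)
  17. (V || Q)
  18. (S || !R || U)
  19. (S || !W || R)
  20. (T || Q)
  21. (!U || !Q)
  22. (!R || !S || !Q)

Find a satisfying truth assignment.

P = T, Q = F, R = T, S = T, T = T, U = T, V = T, W = F

Check each clause:
  1. (!R || !W) — !W is true.
  2. (!Q || W) — !Q is true.
  3. (S || P || !Q) — P is true.
  4. (P || V) — P is true.
  5. (!Q || !R) — !Q is true.
  6. (U || T) — T is true.
  7. (W || T) — T is true.
  8. (!W || !S || U) — !W is true.
  9. (S || !Q) — S is true.
  10. (S || T || !U) — S is true.
  11. (!W || !P) — !W is true.
  12. (!Q || !W) — !W is true.
  13. (R || V) — R is true.
  14. (!P || R) — R is true.
  15. (U || R) — R is true.
  16. (T || Q || !W) — !W is true.
  17. (V || Q) — V is true.
  18. (!R || U || S) — S is true.
  19. (!W || R || S) — !W is true.
  20. (T || Q) — T is true.
  21. (!Q || !U) — !Q is true.
  22. (!S || !R || !Q) — !Q is true.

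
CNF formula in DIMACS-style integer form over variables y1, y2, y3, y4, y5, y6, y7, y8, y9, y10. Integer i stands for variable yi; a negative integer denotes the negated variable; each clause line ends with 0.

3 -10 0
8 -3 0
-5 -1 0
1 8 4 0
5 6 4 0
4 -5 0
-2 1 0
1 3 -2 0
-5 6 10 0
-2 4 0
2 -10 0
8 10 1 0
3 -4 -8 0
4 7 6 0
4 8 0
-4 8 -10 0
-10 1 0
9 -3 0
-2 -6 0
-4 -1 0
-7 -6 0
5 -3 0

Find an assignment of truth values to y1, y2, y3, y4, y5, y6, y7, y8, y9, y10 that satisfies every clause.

y1 = F, y2 = F, y3 = F, y4 = F, y5 = F, y6 = T, y7 = F, y8 = T, y9 = T, y10 = F

Check each clause:
  1. (y3 OR NOT y10) — NOT y10 is true.
  2. (NOT y3 OR y8) — y8 is true.
  3. (NOT y5 OR NOT y1) — NOT y5 is true.
  4. (y4 OR y8 OR y1) — y8 is true.
  5. (y6 OR y5 OR y4) — y6 is true.
  6. (NOT y5 OR y4) — NOT y5 is true.
  7. (y1 OR NOT y2) — NOT y2 is true.
  8. (y3 OR y1 OR NOT y2) — NOT y2 is true.
  9. (y6 OR y10 OR NOT y5) — NOT y5 is true.
  10. (NOT y2 OR y4) — NOT y2 is true.
  11. (NOT y10 OR y2) — NOT y10 is true.
  12. (y10 OR y8 OR y1) — y8 is true.
  13. (y3 OR NOT y4 OR NOT y8) — NOT y4 is true.
  14. (y7 OR y6 OR y4) — y6 is true.
  15. (y8 OR y4) — y8 is true.
  16. (NOT y10 OR y8 OR NOT y4) — y8 is true.
  17. (NOT y10 OR y1) — NOT y10 is true.
  18. (y9 OR NOT y3) — y9 is true.
  19. (NOT y6 OR NOT y2) — NOT y2 is true.
  20. (NOT y4 OR NOT y1) — NOT y4 is true.
  21. (NOT y6 OR NOT y7) — NOT y7 is true.
  22. (NOT y3 OR y5) — NOT y3 is true.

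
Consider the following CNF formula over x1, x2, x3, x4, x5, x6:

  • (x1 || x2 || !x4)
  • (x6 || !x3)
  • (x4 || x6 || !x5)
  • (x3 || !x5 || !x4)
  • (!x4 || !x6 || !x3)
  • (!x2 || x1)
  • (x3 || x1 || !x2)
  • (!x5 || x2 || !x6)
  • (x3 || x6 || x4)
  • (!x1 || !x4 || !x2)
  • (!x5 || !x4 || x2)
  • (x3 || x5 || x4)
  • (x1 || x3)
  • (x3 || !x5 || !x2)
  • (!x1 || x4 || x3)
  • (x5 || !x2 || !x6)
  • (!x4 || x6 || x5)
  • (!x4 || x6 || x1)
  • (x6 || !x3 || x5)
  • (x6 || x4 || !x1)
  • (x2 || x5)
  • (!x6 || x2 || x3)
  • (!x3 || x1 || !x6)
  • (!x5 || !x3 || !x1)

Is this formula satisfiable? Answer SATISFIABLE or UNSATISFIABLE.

x3 = True:
  propagation gives x6=True, x4=False, x1=True, x5=False; an empty clause results — contradiction.
x3 = False:
  propagation gives x1=True, x4=True, x5=False, x2=False; an empty clause results — contradiction.
Every branch closes, so no satisfying assignment exists.

UNSATISFIABLE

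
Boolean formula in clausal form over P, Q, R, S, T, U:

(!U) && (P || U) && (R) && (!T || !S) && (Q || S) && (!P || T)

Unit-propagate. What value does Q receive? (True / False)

(!U) is a unit clause: U = False.
From (U || P) and U = False: P = True.
(R) stands alone — R = True.
(!P || T): since P = True, the clause reduces to (T). T = True.
(!S || !T): since T = True, the clause reduces to (!S). S = False.
From (Q || S) and S = False: Q = True.

True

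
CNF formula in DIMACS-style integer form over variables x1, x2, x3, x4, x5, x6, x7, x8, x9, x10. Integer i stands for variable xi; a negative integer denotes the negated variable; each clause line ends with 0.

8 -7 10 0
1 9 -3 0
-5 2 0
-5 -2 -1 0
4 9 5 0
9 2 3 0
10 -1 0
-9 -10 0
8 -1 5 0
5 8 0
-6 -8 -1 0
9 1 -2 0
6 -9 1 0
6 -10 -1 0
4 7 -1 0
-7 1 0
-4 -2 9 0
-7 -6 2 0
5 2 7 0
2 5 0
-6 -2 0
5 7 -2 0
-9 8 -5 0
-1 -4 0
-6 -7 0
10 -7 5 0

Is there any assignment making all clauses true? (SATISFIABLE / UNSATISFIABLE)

x1 = True:
  propagation gives x10=True, x9=False, x6=True, x8=False; an empty clause results — contradiction.
x1 = False:
  x2 = True:
    propagation gives x9=True, x10=False, x6=True; an empty clause results — contradiction.
  x2 = False:
    propagation gives x5=False; an empty clause results — contradiction.
Every branch closes, so no satisfying assignment exists.

UNSATISFIABLE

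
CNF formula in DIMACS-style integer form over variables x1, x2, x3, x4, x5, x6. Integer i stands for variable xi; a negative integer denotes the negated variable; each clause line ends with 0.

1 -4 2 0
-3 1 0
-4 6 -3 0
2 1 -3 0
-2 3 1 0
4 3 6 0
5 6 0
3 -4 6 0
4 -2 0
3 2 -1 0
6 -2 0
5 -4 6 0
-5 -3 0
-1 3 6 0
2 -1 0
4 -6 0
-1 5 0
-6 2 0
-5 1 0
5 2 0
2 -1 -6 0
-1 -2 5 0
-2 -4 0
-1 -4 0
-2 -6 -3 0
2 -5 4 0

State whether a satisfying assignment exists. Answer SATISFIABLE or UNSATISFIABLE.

x2 = True:
  propagation gives x4=True; an empty clause results — contradiction.
x2 = False:
  propagation gives x1=False, x4=False, x3=False, x6=True; an empty clause results — contradiction.
Every branch closes, so no satisfying assignment exists.

UNSATISFIABLE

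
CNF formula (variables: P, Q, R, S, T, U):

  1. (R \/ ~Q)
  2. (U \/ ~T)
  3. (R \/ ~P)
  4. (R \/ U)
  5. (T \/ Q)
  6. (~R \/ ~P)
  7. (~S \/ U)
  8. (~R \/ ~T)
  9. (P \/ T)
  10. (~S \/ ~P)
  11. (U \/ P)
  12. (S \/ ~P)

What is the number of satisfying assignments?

2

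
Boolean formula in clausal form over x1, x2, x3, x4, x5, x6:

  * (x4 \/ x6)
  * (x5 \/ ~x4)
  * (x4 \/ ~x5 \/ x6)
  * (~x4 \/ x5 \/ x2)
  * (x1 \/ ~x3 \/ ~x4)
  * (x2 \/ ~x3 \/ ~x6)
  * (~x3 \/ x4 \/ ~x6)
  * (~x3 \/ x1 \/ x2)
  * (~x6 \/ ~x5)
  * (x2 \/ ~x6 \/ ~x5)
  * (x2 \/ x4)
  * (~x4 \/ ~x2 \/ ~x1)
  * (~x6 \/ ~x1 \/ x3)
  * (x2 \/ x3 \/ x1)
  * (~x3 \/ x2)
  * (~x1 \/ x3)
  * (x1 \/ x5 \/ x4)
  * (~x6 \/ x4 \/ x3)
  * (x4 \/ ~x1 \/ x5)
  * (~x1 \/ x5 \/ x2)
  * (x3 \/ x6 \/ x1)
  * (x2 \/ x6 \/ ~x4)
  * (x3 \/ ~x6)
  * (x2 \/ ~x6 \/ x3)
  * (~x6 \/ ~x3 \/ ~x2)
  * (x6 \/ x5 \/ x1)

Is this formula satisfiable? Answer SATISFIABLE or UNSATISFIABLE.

UNSATISFIABLE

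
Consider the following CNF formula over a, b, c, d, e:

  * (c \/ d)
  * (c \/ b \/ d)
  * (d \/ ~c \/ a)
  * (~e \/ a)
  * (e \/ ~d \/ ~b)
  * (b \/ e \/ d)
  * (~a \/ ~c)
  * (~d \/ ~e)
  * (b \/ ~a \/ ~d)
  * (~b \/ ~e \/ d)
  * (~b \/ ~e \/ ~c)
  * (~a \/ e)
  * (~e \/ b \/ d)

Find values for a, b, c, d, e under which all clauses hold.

a=F  b=F  c=F  d=T  e=F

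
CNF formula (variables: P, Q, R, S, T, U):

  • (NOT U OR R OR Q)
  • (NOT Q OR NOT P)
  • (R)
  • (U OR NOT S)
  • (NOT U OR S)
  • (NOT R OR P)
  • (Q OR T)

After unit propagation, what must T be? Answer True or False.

(R) stands alone — R = True.
(NOT R OR P) with R = True leaves only P, so P = True.
In (NOT Q OR NOT P), NOT P is now false; NOT Q must hold, so Q = False.
(Q OR T): since Q = False, the clause reduces to (T). T = True.

True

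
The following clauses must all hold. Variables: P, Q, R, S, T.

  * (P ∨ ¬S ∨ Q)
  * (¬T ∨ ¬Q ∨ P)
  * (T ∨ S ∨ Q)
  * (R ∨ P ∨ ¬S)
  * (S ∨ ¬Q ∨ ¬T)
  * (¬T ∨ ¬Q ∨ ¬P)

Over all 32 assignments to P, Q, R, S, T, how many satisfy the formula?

15

Case analysis on Q and P:
  Q=T, P=T: remaining (R,S,T) ∈ {(F,F,F); (F,T,F); (T,F,F); (T,T,F)} — 4.
  Q=T, P=F: remaining (R,S,T) ∈ {(F,F,F); (T,F,F); (T,T,F)} — 3.
  Q=F, P=T: R free; 3 ways for (S,T) × 2^1 = 6.
  Q=F, P=F: remaining (R,S,T) ∈ {(F,F,T); (T,F,T)} — 2.
Total: 4 + 3 + 6 + 2 = 15.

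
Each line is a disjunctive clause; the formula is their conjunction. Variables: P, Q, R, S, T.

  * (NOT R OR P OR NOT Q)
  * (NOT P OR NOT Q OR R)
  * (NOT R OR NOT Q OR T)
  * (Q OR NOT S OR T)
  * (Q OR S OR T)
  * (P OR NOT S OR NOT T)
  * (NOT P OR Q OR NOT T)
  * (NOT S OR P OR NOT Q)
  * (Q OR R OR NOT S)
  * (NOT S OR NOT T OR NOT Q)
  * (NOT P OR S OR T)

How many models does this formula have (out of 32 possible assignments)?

5

The models are:
  P=F Q=F R=F S=F T=T
  P=F Q=F R=T S=F T=T
  P=F Q=T R=F S=F T=F
  P=F Q=T R=F S=F T=T
  P=T Q=T R=T S=F T=T
Count: 5.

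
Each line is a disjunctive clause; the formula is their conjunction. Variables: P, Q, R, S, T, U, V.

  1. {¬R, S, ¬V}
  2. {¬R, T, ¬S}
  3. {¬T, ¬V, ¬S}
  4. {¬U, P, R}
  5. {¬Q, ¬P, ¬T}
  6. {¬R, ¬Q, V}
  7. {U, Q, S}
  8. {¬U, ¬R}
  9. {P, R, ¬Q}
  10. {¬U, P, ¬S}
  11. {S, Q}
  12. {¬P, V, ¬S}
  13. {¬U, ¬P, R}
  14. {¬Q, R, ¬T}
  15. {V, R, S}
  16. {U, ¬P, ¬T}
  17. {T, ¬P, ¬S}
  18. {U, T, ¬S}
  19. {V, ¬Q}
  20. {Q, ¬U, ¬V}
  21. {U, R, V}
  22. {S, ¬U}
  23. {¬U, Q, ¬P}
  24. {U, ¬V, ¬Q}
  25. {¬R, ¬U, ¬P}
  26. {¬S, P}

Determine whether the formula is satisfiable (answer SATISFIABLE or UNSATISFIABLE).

U = True:
  propagation gives R=False, P=True; an empty clause results — contradiction.
U = False:
  S = True:
    propagation gives T=True, V=False, P=False; an empty clause results — contradiction.
  S = False:
    propagation gives Q=True, V=True; an empty clause results — contradiction.
Every branch closes, so no satisfying assignment exists.

UNSATISFIABLE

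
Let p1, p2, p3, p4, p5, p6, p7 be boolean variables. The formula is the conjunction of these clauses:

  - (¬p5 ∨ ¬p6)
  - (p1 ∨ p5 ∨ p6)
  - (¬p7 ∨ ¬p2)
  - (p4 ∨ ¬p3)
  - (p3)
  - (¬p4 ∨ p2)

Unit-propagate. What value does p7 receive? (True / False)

False

(p3) stands alone — p3 = True.
From (p4 ∨ ¬p3) and p3 = True: p4 = True.
(p2 ∨ ¬p4) with p4 = True leaves only p2, so p2 = True.
In (¬p7 ∨ ¬p2), ¬p2 is now false; ¬p7 must hold, so p7 = False.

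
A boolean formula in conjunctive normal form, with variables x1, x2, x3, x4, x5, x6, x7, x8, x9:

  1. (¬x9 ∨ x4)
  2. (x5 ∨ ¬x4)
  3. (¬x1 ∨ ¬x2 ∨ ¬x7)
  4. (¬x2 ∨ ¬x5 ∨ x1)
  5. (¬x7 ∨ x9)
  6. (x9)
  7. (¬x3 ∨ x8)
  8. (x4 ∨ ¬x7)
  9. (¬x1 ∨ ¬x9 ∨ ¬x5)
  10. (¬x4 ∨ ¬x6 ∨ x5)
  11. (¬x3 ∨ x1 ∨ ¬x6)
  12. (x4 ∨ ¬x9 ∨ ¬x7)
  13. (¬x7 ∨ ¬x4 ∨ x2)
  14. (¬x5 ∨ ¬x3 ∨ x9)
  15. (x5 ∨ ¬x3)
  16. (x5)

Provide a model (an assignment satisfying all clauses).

The clause (x9) is unit: x9 must be True.
(x4) is a unit clause, so x4 = True.
(x5) is a unit clause, so x5 = True.
The clause (¬x1) is unit: x1 must be False.
Unit propagation: (¬x2) forces x2 = False.
(¬x7) is a unit clause, so x7 = False.
Pure literal: x3 appears only negated; assign x3 = False.
Pure literal: x6 appears only negated; assign x6 = False.
x8 is now unconstrained; take x8 = True.
Every clause has at least one true literal under this assignment.

x1 = F  x2 = F  x3 = F  x4 = T  x5 = T  x6 = F  x7 = F  x8 = T  x9 = T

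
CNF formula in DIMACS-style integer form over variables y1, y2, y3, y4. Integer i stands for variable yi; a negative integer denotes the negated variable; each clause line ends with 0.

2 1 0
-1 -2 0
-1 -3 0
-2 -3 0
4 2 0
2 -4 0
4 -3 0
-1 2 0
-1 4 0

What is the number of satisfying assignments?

2

The models are:
  y1=F y2=T y3=F y4=F
  y1=F y2=T y3=F y4=T
That's 2 in total.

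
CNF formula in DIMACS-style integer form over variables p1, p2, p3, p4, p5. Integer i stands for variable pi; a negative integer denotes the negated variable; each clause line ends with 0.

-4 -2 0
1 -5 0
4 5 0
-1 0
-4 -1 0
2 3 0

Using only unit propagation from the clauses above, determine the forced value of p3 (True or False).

(¬p1) is a unit clause: p1 = False.
In (¬p5 ∨ p1), p1 is now false; ¬p5 must hold, so p5 = False.
In (p5 ∨ p4), p5 is now false; p4 must hold, so p4 = True.
(¬p4 ∨ ¬p2) with p4 = True leaves only ¬p2, so p2 = False.
In (p3 ∨ p2), p2 is now false; p3 must hold, so p3 = True.

True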